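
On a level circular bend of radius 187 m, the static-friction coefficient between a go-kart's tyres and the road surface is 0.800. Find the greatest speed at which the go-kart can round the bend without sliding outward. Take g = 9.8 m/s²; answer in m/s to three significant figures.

On a flat curve, static friction is the only horizontal force, so it must supply the full centripetal force: μ_s m g = m v²/r.
Mass cancels: v_max = √(μ_s g r) = √(0.800 × 9.8 × 187) = √1466 = 38.29 m/s.

38.3 m/s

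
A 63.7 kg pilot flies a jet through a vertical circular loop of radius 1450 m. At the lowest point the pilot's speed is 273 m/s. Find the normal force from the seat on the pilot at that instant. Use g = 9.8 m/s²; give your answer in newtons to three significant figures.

3900 N

At the lowest point, N points up (toward the centre) and the weight mg points down (away from the centre), so the net inward force is N − mg = mv²/r.
N = m(v²/r + g) = 63.7 × ((273)²/1450 + 9.8) = 63.7 × (51.40 + 9.8) = 63.7 × 61.20 = 3898 N.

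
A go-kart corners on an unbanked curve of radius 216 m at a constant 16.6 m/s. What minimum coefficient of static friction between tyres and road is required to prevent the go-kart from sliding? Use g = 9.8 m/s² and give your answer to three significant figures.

0.130

Friction provides the centripetal force: μ_s m g = m v²/r, so μ_s = v²/(g r) = (16.60)²/(9.8 × 216) = 275.6/2117 = 0.1302.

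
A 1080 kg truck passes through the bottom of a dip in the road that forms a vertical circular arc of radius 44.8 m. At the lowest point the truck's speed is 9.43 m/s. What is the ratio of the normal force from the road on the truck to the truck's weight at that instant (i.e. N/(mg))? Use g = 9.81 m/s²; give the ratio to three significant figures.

At the bottom, N − mg = mv²/r, so N = m(v²/r + g) and N/(mg) = v²/(rg) + 1 = (9.43)²/(44.8 × 9.81) + 1 = 0.2023 + 1 = 1.202.

1.20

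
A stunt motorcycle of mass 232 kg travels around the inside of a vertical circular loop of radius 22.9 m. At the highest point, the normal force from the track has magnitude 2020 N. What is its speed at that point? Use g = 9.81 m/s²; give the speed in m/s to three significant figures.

At the top, N + mg = mv²/r, so v = √(r(N/m + g)) = √(22.9 × (2020/232 + 9.81)) = √(22.9 × 18.52) = √424.0 = 20.59 m/s.

20.6 m/s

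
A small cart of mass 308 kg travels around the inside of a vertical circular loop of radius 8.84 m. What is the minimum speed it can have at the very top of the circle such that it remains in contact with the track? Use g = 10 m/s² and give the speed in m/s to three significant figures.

At the highest point the centre is directly below, so both the weight and N act inward: N + mg = mv²/r.
At minimum speed N → 0, so mg = mv_min²/r ⇒ v_min = √(g r) = √(10.0 × 8.84) = 9.402 m/s.

9.40 m/s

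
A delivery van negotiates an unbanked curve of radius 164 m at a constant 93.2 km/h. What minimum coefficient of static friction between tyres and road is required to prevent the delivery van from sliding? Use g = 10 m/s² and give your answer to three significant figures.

v = 93.2/3.6 = 25.89 m/s.
Friction provides the centripetal force: μ_s m g = m v²/r, so μ_s = v²/(g r) = (25.89)²/(10.0 × 164) = 670.2/1640 = 0.4087.

0.409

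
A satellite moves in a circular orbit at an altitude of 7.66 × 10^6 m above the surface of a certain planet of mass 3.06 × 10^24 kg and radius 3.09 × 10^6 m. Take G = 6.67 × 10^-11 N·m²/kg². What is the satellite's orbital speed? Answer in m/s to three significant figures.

Orbital radius r = R + h = 3.09 × 10^6 + 7.66 × 10^6 = 1.075 × 10^7 m.
Gravity supplies the centripetal force: G M m / r² = m v² / r, so v = √(GM/r).
v = √(6.67 × 10^-11 × 3.06 × 10^24 / 1.075 × 10^7) = √(1.899 × 10^7) = 4357 m/s.

4360 m/s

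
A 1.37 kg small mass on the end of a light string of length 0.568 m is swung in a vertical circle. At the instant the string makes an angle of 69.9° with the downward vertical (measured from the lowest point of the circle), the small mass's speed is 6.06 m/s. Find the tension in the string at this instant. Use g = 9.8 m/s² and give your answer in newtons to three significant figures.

Take the radial direction toward the centre of the circle as positive. The component of the weight along the string toward the centre is −mg cos φ (φ measured from the bottom), so Newton's second law along the string gives T − mg cos φ = m v²/r.
cos 69.9° = 0.3437, so T = m(v²/r + g cos φ) = 1.37 × ((6.06)²/0.568 + 9.8 × 0.3437) = 1.37 × (64.65 + (3.368)) = 1.37 × 68.02 = 93.19 N.

93.2 N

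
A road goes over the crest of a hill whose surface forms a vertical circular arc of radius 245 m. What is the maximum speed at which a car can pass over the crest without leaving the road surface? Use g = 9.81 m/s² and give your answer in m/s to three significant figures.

49.0 m/s

At the crest the centre of the circle is below the car, so the net downward (centripetal) force is mg − N = mv²/r.
The car leaves the road when N → 0, giving v_max = √(g r) = √(9.81 × 245) = 49.02 m/s.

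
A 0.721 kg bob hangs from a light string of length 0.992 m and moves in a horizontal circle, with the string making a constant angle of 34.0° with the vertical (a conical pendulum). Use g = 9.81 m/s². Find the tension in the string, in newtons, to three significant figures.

Vertically the bob has no acceleration, so T cosθ = mg.
T = mg/cosθ = 0.721 × 9.81 / cos 34.0° = 7.073/0.8290 = 8.532 N.

8.53 N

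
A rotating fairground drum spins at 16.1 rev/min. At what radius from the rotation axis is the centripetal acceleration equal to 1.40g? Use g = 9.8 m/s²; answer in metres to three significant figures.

ω = 16.1 rev/min × 2π/60 = 1.686 rad/s.
a_c = ω²r = 1.40g ⇒ r = 1.40 × 9.8 / (1.686)² = 13.72/2.843 = 4.827 m.

4.83 m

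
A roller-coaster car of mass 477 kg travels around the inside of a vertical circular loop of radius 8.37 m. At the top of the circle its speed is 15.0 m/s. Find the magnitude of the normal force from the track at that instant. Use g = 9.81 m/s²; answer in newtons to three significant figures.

8140 N

At the top, both N and the weight mg point inward (toward the centre), so N + mg = mv²/r.
N = m(v²/r − g) = 477 × ((15.0)²/8.37 − 9.81) = 477 × (26.88 − 9.81) = 477 × 17.07 = 8143 N.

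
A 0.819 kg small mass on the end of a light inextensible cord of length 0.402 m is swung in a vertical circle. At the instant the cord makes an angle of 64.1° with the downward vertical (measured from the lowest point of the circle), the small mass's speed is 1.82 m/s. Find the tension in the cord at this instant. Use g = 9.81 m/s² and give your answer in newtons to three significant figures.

10.3 N

Take the radial direction toward the centre of the circle as positive. The component of the weight along the string toward the centre is −mg cos φ (φ measured from the bottom), so Newton's second law along the string gives T − mg cos φ = m v²/r.
cos 64.1° = 0.4368, so T = m(v²/r + g cos φ) = 0.819 × ((1.82)²/0.402 + 9.81 × 0.4368) = 0.819 × (8.240 + (4.285)) = 0.819 × 12.52 = 10.26 N.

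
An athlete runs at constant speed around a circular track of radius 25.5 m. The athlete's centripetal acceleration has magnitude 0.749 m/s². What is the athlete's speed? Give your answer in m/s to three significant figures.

4.37 m/s

a_c = v²/r ⇒ v = √(a_c · r) = √(0.749 × 25.5) = √19.10 = 4.370 m/s.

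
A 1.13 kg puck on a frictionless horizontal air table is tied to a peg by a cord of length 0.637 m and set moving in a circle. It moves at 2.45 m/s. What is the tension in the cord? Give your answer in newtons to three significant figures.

10.6 N

The tension is the only horizontal force, so it supplies the full centripetal force: T = m v²/r = 1.13 × (2.450)²/0.637 = 1.13 × 6.003/0.637 = 10.65 N.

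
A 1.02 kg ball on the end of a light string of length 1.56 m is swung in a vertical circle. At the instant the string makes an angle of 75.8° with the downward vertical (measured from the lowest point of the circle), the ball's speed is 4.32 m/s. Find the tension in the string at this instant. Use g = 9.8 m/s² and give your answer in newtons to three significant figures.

Take the radial direction toward the centre of the circle as positive. The component of the weight along the string toward the centre is −mg cos φ (φ measured from the bottom), so Newton's second law along the string gives T − mg cos φ = m v²/r.
cos 75.8° = 0.2453, so T = m(v²/r + g cos φ) = 1.02 × ((4.32)²/1.56 + 9.8 × 0.2453) = 1.02 × (11.96 + (2.404)) = 1.02 × 14.37 = 14.65 N.

14.7 N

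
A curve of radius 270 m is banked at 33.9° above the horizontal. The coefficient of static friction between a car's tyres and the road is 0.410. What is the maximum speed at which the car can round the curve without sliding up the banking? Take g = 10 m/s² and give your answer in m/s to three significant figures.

At the maximum speed, friction acts down the slope at its limiting value f = μN. Radially (horizontal, toward centre): N sinθ + μN cosθ = mv²/r. Vertically: N cosθ − μN sinθ = mg.
Dividing: v² = r g (sinθ + μcosθ)/(cosθ − μsinθ).
sinθ + μcosθ = 0.5577 + 0.410×0.8300 = 0.8981; cosθ − μsinθ = 0.8300 − 0.410×0.5577 = 0.6013.
v² = 270 × 10.0 × 0.8981/0.6013 = 4032 m²/s², so v = 63.50 m/s.

63.5 m/s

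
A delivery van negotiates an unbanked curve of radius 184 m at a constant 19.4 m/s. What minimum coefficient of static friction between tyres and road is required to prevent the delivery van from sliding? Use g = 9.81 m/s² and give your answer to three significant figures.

0.209

Friction provides the centripetal force: μ_s m g = m v²/r, so μ_s = v²/(g r) = (19.40)²/(9.81 × 184) = 376.4/1805 = 0.2085.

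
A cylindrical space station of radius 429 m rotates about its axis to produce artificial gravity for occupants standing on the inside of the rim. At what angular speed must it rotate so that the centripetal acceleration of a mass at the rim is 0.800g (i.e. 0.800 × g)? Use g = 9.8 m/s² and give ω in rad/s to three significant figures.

Centripetal acceleration a_c = ω²r. Setting ω²r = 0.800g:
ω = √(0.800g / r) = √(0.800 × 9.8 / 429) = √0.01828 = 0.1352 rad/s.

0.135 rad/s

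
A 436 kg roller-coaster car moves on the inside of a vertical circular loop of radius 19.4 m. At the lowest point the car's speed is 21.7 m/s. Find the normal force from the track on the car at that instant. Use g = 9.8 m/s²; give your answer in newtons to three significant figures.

14900 N

At the lowest point, N points up (toward the centre) and the weight mg points down (away from the centre), so the net inward force is N − mg = mv²/r.
N = m(v²/r + g) = 436 × ((21.7)²/19.4 + 9.8) = 436 × (24.27 + 9.8) = 436 × 34.07 = 14860 N.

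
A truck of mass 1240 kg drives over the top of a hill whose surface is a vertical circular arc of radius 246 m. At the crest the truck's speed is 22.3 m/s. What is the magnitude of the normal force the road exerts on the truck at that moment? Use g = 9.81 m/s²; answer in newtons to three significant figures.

9660 N

At the crest the centripetal acceleration points downward (toward the centre of the arc), so mg − N = mv²/r.
N = m(g − v²/r) = 1240 × (9.81 − (22.3)²/246) = 1240 × (9.81 − 2.022) = 1240 × 7.788 = 9658 N.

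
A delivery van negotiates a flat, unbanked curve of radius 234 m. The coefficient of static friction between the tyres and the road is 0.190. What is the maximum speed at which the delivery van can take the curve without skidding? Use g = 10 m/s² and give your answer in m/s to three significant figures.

21.1 m/s

On a flat curve, static friction is the only horizontal force, so it must supply the full centripetal force: μ_s m g = m v²/r.
Mass cancels: v_max = √(μ_s g r) = √(0.190 × 10.0 × 234) = √444.6 = 21.09 m/s.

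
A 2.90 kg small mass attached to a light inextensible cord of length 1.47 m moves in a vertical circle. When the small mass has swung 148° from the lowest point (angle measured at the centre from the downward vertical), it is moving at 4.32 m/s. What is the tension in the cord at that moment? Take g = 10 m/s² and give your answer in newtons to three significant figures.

Take the radial direction toward the centre of the circle as positive. The component of the weight along the string toward the centre is −mg cos φ (φ measured from the bottom), so Newton's second law along the string gives T − mg cos φ = m v²/r.
cos 148° = -0.8480, so T = m(v²/r + g cos φ) = 2.90 × ((4.32)²/1.47 + 10.0 × -0.8480) = 2.90 × (12.70 + (-8.480)) = 2.90 × 4.215 = 12.22 N.

12.2 N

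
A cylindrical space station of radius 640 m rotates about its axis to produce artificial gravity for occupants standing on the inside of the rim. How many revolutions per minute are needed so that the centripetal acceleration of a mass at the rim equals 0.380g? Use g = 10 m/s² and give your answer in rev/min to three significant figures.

0.736 rev/min

Require ω²r = 0.380g, so ω = √(0.380 × 10.0/640) = 0.07706 rad/s.
In rev/min: ω × 60/(2π) = 0.07706 × 60/(2π) = 0.7358 rev/min.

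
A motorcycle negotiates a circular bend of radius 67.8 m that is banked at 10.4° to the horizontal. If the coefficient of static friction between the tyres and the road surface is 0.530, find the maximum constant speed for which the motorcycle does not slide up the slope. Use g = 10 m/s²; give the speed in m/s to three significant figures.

23.1 m/s

At the maximum speed, friction acts down the slope at its limiting value f = μN. Radially (horizontal, toward centre): N sinθ + μN cosθ = mv²/r. Vertically: N cosθ − μN sinθ = mg.
Dividing: v² = r g (sinθ + μcosθ)/(cosθ − μsinθ).
sinθ + μcosθ = 0.1805 + 0.530×0.9836 = 0.7018; cosθ − μsinθ = 0.9836 − 0.530×0.1805 = 0.8879.
v² = 67.8 × 10.0 × 0.7018/0.8879 = 535.9 m²/s², so v = 23.15 m/s.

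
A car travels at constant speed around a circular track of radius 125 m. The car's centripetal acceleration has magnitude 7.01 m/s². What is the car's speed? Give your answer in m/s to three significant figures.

a_c = v²/r ⇒ v = √(a_c · r) = √(7.01 × 125) = √876.2 = 29.60 m/s.

29.6 m/s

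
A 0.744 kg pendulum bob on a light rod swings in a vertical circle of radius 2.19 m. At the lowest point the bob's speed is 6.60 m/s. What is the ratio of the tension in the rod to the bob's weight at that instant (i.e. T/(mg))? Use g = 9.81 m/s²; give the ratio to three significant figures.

3.03

At the bottom, T − mg = mv²/r, so T = m(v²/r + g) and T/(mg) = v²/(rg) + 1 = (6.60)²/(2.19 × 9.81) + 1 = 2.028 + 1 = 3.028.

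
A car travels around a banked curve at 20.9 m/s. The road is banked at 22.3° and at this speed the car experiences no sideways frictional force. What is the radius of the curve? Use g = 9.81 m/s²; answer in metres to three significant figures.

Frictionless banking: tanθ = v²/(rg), so r = v²/(g tanθ).
r = (20.9)²/(9.81 × tan 22.3°) = 436.8/(9.81 × 0.4101) = 436.8/4.023 = 108.6 m.

109 m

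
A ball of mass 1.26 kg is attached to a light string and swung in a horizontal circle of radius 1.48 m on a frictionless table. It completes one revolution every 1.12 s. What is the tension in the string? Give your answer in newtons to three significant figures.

v = 2πr/T = 2π × 1.48/1.12 = 8.303 m/s.
The tension is the only horizontal force, so it supplies the full centripetal force: T = m v²/r = 1.26 × (8.303)²/1.48 = 1.26 × 68.94/1.48 = 58.69 N.

58.7 N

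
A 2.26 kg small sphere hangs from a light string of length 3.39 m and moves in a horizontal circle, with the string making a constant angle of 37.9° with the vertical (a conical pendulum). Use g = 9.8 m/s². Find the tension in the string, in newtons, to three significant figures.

Vertically the bob has no acceleration, so T cosθ = mg.
T = mg/cosθ = 2.26 × 9.8 / cos 37.9° = 22.15/0.7891 = 28.07 N.

28.1 N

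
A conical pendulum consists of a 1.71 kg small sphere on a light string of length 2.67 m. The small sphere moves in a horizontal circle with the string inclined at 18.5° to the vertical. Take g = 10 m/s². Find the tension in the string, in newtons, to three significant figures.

18.0 N

Vertically the bob has no acceleration, so T cosθ = mg.
T = mg/cosθ = 1.71 × 10.0 / cos 18.5° = 17.10/0.9483 = 18.03 N.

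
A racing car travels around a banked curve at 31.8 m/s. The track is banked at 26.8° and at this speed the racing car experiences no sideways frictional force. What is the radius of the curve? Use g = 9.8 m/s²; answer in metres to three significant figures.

204 m

Frictionless banking: tanθ = v²/(rg), so r = v²/(g tanθ).
r = (31.8)²/(9.8 × tan 26.8°) = 1011/(9.8 × 0.5051) = 1011/4.950 = 204.3 m.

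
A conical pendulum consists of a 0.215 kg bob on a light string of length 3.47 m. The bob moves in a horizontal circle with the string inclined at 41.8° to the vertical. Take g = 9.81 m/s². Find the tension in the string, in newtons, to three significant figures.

Vertically the bob has no acceleration, so T cosθ = mg.
T = mg/cosθ = 0.215 × 9.81 / cos 41.8° = 2.109/0.7455 = 2.829 N.

2.83 N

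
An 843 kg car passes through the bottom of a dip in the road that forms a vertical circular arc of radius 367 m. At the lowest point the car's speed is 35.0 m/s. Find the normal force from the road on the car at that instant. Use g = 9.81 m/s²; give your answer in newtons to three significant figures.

11100 N

At the lowest point, N points up (toward the centre) and the weight mg points down (away from the centre), so the net inward force is N − mg = mv²/r.
N = m(v²/r + g) = 843 × ((35.0)²/367 + 9.81) = 843 × (3.338 + 9.81) = 843 × 13.15 = 11080 N.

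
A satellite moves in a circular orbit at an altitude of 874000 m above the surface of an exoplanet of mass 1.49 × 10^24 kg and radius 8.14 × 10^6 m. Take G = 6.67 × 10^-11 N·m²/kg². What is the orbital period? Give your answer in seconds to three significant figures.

17100 s

r = R + h = 8.14 × 10^6 + 874000 = 9.014 × 10^6 m. Gravity provides the centripetal force: G M m / r² = m v² / r ⇒ v = √(GM/r) = 3320 m/s.
T = 2πr/v = 2π × 9.014 × 10^6 / 3320 = 17060 s.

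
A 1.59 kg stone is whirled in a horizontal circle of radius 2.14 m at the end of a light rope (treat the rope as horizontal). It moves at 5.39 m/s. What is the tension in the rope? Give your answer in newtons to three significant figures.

The tension is the only horizontal force, so it supplies the full centripetal force: T = m v²/r = 1.59 × (5.390)²/2.14 = 1.59 × 29.05/2.14 = 21.59 N.

21.6 N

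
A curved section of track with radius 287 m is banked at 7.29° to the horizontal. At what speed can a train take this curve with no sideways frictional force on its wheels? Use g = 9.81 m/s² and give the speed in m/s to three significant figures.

19.0 m/s

On a frictionless banked curve, N sinθ = mv²/r and N cosθ = mg, so tanθ = v²/(rg).
v = √(r g tanθ) = √(287 × 9.81 × tan 7.29°) = √(287 × 9.81 × 0.1279) = √360.2 = 18.98 m/s.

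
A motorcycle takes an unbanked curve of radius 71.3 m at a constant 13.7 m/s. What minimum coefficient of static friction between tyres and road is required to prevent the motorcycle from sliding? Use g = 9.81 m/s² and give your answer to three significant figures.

0.268

Friction provides the centripetal force: μ_s m g = m v²/r, so μ_s = v²/(g r) = (13.70)²/(9.81 × 71.3) = 187.7/699.5 = 0.2683.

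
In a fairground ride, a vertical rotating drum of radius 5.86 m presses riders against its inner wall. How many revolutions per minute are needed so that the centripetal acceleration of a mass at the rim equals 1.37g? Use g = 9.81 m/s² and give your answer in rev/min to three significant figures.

14.5 rev/min

Require ω²r = 1.37g, so ω = √(1.37 × 9.81/5.86) = 1.514 rad/s.
In rev/min: ω × 60/(2π) = 1.514 × 60/(2π) = 14.46 rev/min.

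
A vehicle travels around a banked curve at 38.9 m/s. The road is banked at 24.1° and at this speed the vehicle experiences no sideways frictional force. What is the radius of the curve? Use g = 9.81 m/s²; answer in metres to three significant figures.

345 m

Frictionless banking: tanθ = v²/(rg), so r = v²/(g tanθ).
r = (38.9)²/(9.81 × tan 24.1°) = 1513/(9.81 × 0.4473) = 1513/4.388 = 344.8 m.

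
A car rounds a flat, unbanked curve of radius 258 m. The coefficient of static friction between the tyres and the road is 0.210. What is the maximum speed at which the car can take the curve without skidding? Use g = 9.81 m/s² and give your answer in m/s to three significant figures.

23.1 m/s

The only inward force on a level bend is static friction, so at the limit f_s = μ_s N = μ_s m g = m v²/r.
Mass cancels: v_max = √(μ_s g r) = √(0.210 × 9.81 × 258) = √531.5 = 23.05 m/s.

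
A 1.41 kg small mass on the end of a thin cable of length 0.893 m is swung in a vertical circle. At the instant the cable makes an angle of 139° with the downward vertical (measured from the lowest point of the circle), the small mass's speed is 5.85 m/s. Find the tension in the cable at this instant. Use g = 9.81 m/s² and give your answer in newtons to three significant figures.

43.6 N

Take the radial direction toward the centre of the circle as positive. The component of the weight along the string toward the centre is −mg cos φ (φ measured from the bottom), so Newton's second law along the string gives T − mg cos φ = m v²/r.
cos 139° = -0.7547, so T = m(v²/r + g cos φ) = 1.41 × ((5.85)²/0.893 + 9.81 × -0.7547) = 1.41 × (38.32 + (-7.404)) = 1.41 × 30.92 = 43.60 N.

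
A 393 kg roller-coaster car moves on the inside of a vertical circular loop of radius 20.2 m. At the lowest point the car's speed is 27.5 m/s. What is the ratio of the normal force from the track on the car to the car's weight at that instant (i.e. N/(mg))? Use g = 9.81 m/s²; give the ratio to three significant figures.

4.82

At the bottom, N − mg = mv²/r, so N = m(v²/r + g) and N/(mg) = v²/(rg) + 1 = (27.5)²/(20.2 × 9.81) + 1 = 3.816 + 1 = 4.816.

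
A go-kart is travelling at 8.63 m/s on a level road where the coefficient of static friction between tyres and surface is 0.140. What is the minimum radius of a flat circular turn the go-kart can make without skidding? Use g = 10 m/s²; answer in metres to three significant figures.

At the limit, μ_s m g = m v²/r, so r_min = v²/(μ_s g) = (8.63)²/(0.140 × 10.0) = 74.48/1.400 = 53.20 m.

53.2 m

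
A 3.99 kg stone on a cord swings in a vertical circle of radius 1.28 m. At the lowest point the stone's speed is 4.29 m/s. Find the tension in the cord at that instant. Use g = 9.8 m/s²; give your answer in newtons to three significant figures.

96.5 N

At the lowest point, T points up (toward the centre) and the weight mg points down (away from the centre), so the net inward force is T − mg = mv²/r.
T = m(v²/r + g) = 3.99 × ((4.29)²/1.28 + 9.8) = 3.99 × (14.38 + 9.8) = 3.99 × 24.18 = 96.47 N.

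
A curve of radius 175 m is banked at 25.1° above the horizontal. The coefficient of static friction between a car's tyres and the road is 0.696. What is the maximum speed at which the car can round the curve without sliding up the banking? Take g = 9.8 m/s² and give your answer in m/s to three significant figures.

54.4 m/s

At the maximum speed, friction acts down the slope at its limiting value f = μN. Radially (horizontal, toward centre): N sinθ + μN cosθ = mv²/r. Vertically: N cosθ − μN sinθ = mg.
Dividing: v² = r g (sinθ + μcosθ)/(cosθ − μsinθ).
sinθ + μcosθ = 0.4242 + 0.696×0.9056 = 1.054; cosθ − μsinθ = 0.9056 − 0.696×0.4242 = 0.6103.
v² = 175 × 9.8 × 1.054/0.6103 = 2963 m²/s², so v = 54.43 m/s.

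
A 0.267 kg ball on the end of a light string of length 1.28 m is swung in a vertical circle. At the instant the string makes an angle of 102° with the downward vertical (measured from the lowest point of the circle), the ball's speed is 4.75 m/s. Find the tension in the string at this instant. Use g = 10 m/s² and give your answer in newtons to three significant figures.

Take the radial direction toward the centre of the circle as positive. The component of the weight along the string toward the centre is −mg cos φ (φ measured from the bottom), so Newton's second law along the string gives T − mg cos φ = m v²/r.
cos 102° = -0.2079, so T = m(v²/r + g cos φ) = 0.267 × ((4.75)²/1.28 + 10.0 × -0.2079) = 0.267 × (17.63 + (-2.079)) = 0.267 × 15.55 = 4.151 N.

4.15 N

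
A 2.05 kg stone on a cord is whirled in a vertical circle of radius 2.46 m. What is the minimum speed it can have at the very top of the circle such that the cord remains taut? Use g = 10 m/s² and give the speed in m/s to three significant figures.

At the highest point the centre is directly below, so both the weight and T act inward: T + mg = mv²/r.
At minimum speed T → 0, so mg = mv_min²/r ⇒ v_min = √(g r) = √(10.0 × 2.46) = 4.960 m/s.

4.96 m/s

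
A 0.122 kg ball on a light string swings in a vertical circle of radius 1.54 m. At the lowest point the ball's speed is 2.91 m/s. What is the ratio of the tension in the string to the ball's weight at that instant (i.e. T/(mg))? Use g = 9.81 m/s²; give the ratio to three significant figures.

1.56

At the bottom, T − mg = mv²/r, so T = m(v²/r + g) and T/(mg) = v²/(rg) + 1 = (2.91)²/(1.54 × 9.81) + 1 = 0.5605 + 1 = 1.561.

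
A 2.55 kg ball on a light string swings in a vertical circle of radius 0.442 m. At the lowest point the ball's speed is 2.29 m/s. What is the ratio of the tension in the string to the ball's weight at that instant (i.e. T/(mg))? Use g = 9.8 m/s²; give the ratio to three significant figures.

2.21

At the bottom, T − mg = mv²/r, so T = m(v²/r + g) and T/(mg) = v²/(rg) + 1 = (2.29)²/(0.442 × 9.8) + 1 = 1.211 + 1 = 2.211.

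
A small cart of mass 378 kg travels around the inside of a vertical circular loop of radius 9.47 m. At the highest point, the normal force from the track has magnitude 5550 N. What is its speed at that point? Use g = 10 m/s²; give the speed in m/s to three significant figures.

At the top, N + mg = mv²/r, so v = √(r(N/m + g)) = √(9.47 × (5550/378 + 10.0)) = √(9.47 × 24.68) = √233.7 = 15.29 m/s.

15.3 m/s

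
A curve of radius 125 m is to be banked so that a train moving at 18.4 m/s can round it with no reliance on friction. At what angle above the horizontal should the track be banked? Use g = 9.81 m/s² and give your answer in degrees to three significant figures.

With no friction, the horizontal component of the normal force provides the centripetal force: N sinθ = mv²/r, while N cosθ = mg vertically.
Dividing: tanθ = v²/(r g) = (18.4)²/(125 × 9.81) = 338.6/1226 = 0.2761.
θ = arctan(0.2761) = 15.43°.

15.4°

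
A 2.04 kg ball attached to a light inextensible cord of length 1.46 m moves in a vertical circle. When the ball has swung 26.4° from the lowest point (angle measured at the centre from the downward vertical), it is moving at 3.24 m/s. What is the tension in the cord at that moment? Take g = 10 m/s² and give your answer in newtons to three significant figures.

Take the radial direction toward the centre of the circle as positive. The component of the weight along the string toward the centre is −mg cos φ (φ measured from the bottom), so Newton's second law along the string gives T − mg cos φ = m v²/r.
cos 26.4° = 0.8957, so T = m(v²/r + g cos φ) = 2.04 × ((3.24)²/1.46 + 10.0 × 0.8957) = 2.04 × (7.190 + (8.957)) = 2.04 × 16.15 = 32.94 N.

32.9 N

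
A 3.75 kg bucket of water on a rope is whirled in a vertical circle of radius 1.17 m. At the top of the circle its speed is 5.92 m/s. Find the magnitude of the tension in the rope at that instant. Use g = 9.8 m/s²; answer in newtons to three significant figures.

At the top, both T and the weight mg point inward (toward the centre), so T + mg = mv²/r.
T = m(v²/r − g) = 3.75 × ((5.92)²/1.17 − 9.8) = 3.75 × (29.95 − 9.8) = 3.75 × 20.15 = 75.58 N.

75.6 N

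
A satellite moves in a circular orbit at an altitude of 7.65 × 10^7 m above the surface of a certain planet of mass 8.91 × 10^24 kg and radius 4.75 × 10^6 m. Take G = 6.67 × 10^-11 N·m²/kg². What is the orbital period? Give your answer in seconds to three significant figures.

r = R + h = 4.75 × 10^6 + 7.65 × 10^7 = 8.125 × 10^7 m. Gravity provides the centripetal force: G M m / r² = m v² / r ⇒ v = √(GM/r) = 2705 m/s.
T = 2πr/v = 2π × 8.125 × 10^7 / 2705 = 188800 s.

189000 s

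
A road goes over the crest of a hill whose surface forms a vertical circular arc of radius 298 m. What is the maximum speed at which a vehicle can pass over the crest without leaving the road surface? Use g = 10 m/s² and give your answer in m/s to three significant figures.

54.6 m/s

At the crest the centre of the circle is below the vehicle, so the net downward (centripetal) force is mg − N = mv²/r.
The vehicle leaves the road when N → 0, giving v_max = √(g r) = √(10.0 × 298) = 54.59 m/s.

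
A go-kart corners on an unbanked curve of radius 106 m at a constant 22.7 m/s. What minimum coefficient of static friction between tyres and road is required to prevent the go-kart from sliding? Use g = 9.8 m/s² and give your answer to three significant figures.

0.496

Friction provides the centripetal force: μ_s m g = m v²/r, so μ_s = v²/(g r) = (22.70)²/(9.8 × 106) = 515.3/1039 = 0.4960.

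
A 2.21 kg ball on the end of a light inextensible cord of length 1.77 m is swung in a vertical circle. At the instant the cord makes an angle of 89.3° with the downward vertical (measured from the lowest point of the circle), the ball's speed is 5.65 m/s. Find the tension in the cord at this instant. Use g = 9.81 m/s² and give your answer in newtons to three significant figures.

Take the radial direction toward the centre of the circle as positive. The component of the weight along the string toward the centre is −mg cos φ (φ measured from the bottom), so Newton's second law along the string gives T − mg cos φ = m v²/r.
cos 89.3° = 0.01222, so T = m(v²/r + g cos φ) = 2.21 × ((5.65)²/1.77 + 9.81 × 0.01222) = 2.21 × (18.04 + (0.1198)) = 2.21 × 18.16 = 40.12 N.

40.1 N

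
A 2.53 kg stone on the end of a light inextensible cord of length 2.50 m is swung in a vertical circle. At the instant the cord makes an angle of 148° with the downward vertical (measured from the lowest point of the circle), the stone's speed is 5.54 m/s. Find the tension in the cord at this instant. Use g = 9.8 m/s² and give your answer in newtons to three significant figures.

Take the radial direction toward the centre of the circle as positive. The component of the weight along the string toward the centre is −mg cos φ (φ measured from the bottom), so Newton's second law along the string gives T − mg cos φ = m v²/r.
cos 148° = -0.8480, so T = m(v²/r + g cos φ) = 2.53 × ((5.54)²/2.50 + 9.8 × -0.8480) = 2.53 × (12.28 + (-8.311)) = 2.53 × 3.966 = 10.03 N.

10.0 N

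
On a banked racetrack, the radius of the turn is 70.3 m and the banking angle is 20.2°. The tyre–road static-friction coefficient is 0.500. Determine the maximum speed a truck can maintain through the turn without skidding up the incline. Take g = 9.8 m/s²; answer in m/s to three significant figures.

At the maximum speed, friction acts down the slope at its limiting value f = μN. Radially (horizontal, toward centre): N sinθ + μN cosθ = mv²/r. Vertically: N cosθ − μN sinθ = mg.
Dividing: v² = r g (sinθ + μcosθ)/(cosθ − μsinθ).
sinθ + μcosθ = 0.3453 + 0.500×0.9385 = 0.8145; cosθ − μsinθ = 0.9385 − 0.500×0.3453 = 0.7658.
v² = 70.3 × 9.8 × 0.8145/0.7658 = 732.8 m²/s², so v = 27.07 m/s.

27.1 m/s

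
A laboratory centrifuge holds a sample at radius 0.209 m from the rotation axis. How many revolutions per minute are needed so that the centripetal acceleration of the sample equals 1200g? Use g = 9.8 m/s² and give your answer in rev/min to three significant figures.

2270 rev/min

Require ω²r = 1200g, so ω = √(1200 × 9.8/0.209) = 237.2 rad/s.
In rev/min: ω × 60/(2π) = 237.2 × 60/(2π) = 2265 rev/min.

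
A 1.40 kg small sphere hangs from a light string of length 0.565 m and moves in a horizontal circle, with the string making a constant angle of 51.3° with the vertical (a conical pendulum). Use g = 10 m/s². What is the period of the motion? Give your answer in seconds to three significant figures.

1.18 s

r = L sinθ = 0.4409 m. From T sinθ = mω²r and T cosθ = mg: tanθ = ω²r/g, so ω² = g tanθ / r = g/(L cosθ).
ω = √(g/(L cosθ)) = √(10.0/(0.565 × 0.6252)) = √28.31 = 5.320 rad/s.
Period = 2π/ω = 1.181 s.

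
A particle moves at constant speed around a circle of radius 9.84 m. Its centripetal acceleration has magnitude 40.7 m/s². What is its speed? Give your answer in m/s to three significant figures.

20.0 m/s

a_c = v²/r ⇒ v = √(a_c · r) = √(40.7 × 9.84) = √400.5 = 20.01 m/s.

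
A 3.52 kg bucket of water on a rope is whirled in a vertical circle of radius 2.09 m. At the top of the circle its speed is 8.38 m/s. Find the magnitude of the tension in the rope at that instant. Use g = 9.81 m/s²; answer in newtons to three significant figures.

At the top, both T and the weight mg point inward (toward the centre), so T + mg = mv²/r.
T = m(v²/r − g) = 3.52 × ((8.38)²/2.09 − 9.81) = 3.52 × (33.60 − 9.81) = 3.52 × 23.79 = 83.74 N.

83.7 N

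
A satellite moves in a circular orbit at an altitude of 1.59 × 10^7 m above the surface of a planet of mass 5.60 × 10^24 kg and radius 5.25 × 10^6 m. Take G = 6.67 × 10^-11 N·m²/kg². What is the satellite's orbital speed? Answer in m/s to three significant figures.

Orbital radius r = R + h = 5.25 × 10^6 + 1.59 × 10^7 = 2.115 × 10^7 m.
Gravity supplies the centripetal force: G M m / r² = m v² / r, so v = √(GM/r).
v = √(6.67 × 10^-11 × 5.60 × 10^24 / 2.115 × 10^7) = √(1.766 × 10^7) = 4202 m/s.

4200 m/s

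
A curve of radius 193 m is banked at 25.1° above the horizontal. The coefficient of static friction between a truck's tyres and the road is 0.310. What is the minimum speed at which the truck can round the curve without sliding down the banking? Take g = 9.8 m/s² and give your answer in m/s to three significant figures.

At the minimum speed, friction acts up the slope at its limiting value f = μN. Radially (horizontal, toward centre): N sinθ − μN cosθ = mv²/r. Vertically: N cosθ + μN sinθ = mg.
Dividing: v² = r g (sinθ − μcosθ)/(cosθ + μsinθ).
sinθ − μcosθ = 0.4242 − 0.310×0.9056 = 0.1435; cosθ + μsinθ = 0.9056 + 0.310×0.4242 = 1.037.
v² = 193 × 9.8 × 0.1435/1.037 = 261.7 m²/s², so v = 16.18 m/s.

16.2 m/s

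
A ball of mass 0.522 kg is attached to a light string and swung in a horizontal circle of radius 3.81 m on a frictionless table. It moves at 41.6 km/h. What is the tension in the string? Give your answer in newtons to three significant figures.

18.3 N

v = 41.6 km/h = 41.6/3.6 = 11.56 m/s.
The tension is the only horizontal force, so it supplies the full centripetal force: T = m v²/r = 0.522 × (11.56)²/3.81 = 0.522 × 133.5/3.81 = 18.29 N.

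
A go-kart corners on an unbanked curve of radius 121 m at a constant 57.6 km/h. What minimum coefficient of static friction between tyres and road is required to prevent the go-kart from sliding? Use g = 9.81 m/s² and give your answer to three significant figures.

v = 57.6/3.6 = 16.00 m/s.
Friction provides the centripetal force: μ_s m g = m v²/r, so μ_s = v²/(g r) = (16.00)²/(9.81 × 121) = 256.0/1187 = 0.2157.

0.216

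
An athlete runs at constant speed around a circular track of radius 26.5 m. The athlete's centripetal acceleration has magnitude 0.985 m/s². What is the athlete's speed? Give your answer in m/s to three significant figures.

a_c = v²/r ⇒ v = √(a_c · r) = √(0.985 × 26.5) = √26.10 = 5.109 m/s.

5.11 m/s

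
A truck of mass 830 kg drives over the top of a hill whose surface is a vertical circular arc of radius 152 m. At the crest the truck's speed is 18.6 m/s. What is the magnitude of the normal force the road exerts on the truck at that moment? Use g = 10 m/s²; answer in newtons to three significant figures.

6410 N

At the crest the centripetal acceleration points downward (toward the centre of the arc), so mg − N = mv²/r.
N = m(g − v²/r) = 830 × (10.0 − (18.6)²/152) = 830 × (10.0 − 2.276) = 830 × 7.724 = 6411 N.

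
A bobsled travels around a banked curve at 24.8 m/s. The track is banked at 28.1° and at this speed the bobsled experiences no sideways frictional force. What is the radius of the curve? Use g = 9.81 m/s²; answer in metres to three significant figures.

Frictionless banking: tanθ = v²/(rg), so r = v²/(g tanθ).
r = (24.8)²/(9.81 × tan 28.1°) = 615.0/(9.81 × 0.5340) = 615.0/5.238 = 117.4 m.

117 m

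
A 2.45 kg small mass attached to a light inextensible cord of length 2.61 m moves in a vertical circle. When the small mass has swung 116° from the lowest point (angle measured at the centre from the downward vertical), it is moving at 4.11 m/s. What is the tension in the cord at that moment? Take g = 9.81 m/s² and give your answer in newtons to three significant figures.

Take the radial direction toward the centre of the circle as positive. The component of the weight along the string toward the centre is −mg cos φ (φ measured from the bottom), so Newton's second law along the string gives T − mg cos φ = m v²/r.
cos 116° = -0.4384, so T = m(v²/r + g cos φ) = 2.45 × ((4.11)²/2.61 + 9.81 × -0.4384) = 2.45 × (6.472 + (-4.300)) = 2.45 × 2.172 = 5.321 N.

5.32 N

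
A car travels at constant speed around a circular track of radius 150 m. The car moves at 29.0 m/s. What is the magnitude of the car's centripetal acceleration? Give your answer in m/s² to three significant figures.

a_c = v²/r = (29.00)²/150 = 841.0/150 = 5.607 m/s².

5.61 m/s²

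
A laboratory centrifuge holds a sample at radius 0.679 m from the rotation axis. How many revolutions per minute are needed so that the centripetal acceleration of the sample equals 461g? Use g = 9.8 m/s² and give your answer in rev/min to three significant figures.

779 rev/min

Require ω²r = 461g, so ω = √(461 × 9.8/0.679) = 81.57 rad/s.
In rev/min: ω × 60/(2π) = 81.57 × 60/(2π) = 778.9 rev/min.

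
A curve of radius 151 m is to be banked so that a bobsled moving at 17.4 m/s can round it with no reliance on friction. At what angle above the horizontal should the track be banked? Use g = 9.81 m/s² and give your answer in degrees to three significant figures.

With no friction, the horizontal component of the normal force provides the centripetal force: N sinθ = mv²/r, while N cosθ = mg vertically.
Dividing: tanθ = v²/(r g) = (17.4)²/(151 × 9.81) = 302.8/1481 = 0.2044.
θ = arctan(0.2044) = 11.55°.

11.6°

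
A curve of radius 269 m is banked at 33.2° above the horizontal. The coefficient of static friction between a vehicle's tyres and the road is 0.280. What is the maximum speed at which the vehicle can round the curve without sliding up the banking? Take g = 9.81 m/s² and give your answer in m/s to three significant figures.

54.9 m/s

At the maximum speed, friction acts down the slope at its limiting value f = μN. Radially (horizontal, toward centre): N sinθ + μN cosθ = mv²/r. Vertically: N cosθ − μN sinθ = mg.
Dividing: v² = r g (sinθ + μcosθ)/(cosθ − μsinθ).
sinθ + μcosθ = 0.5476 + 0.280×0.8368 = 0.7819; cosθ − μsinθ = 0.8368 − 0.280×0.5476 = 0.6834.
v² = 269 × 9.81 × 0.7819/0.6834 = 3019 m²/s², so v = 54.94 m/s.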